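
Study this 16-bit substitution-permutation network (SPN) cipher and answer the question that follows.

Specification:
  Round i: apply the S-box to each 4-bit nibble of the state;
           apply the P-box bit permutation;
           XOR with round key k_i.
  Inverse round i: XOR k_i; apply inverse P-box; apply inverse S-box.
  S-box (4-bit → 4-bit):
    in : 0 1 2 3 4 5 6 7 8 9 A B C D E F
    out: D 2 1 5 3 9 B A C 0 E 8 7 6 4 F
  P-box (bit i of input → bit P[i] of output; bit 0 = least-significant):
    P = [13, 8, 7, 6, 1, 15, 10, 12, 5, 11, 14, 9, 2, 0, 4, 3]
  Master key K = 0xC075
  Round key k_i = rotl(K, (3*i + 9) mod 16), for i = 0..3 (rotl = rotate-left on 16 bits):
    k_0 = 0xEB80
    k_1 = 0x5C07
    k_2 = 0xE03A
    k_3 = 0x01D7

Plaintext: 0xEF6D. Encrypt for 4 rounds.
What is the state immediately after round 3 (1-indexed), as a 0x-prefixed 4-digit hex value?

0xAF2C

s_0 = plaintext = 0xEF6D
s_1 = Round(s_0, k_0) = 0x3032
s_2 = Round(s_1, k_1) = 0x3A31
s_3 = Round(s_2, k_2) = 0xAF2C
s_4 = Round(s_3, k_3) = 0x6A6C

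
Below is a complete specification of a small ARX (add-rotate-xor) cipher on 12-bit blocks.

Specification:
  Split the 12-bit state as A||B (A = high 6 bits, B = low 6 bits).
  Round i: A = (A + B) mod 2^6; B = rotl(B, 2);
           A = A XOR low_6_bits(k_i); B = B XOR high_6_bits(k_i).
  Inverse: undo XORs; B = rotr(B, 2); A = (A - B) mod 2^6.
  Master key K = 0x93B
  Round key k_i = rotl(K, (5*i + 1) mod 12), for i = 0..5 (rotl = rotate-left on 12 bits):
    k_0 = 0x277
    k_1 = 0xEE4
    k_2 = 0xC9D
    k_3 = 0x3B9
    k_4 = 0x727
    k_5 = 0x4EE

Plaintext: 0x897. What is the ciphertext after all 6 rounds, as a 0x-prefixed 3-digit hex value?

0x019

s_0 = plaintext = 0x897
s_1 = Round(s_0, k_0) = 0x394
s_2 = Round(s_1, k_1) = 0x1AA
s_3 = Round(s_2, k_2) = 0xB58
s_4 = Round(s_3, k_3) = 0xF2F
s_5 = Round(s_4, k_4) = 0x322
s_6 = Round(s_5, k_5) = 0x019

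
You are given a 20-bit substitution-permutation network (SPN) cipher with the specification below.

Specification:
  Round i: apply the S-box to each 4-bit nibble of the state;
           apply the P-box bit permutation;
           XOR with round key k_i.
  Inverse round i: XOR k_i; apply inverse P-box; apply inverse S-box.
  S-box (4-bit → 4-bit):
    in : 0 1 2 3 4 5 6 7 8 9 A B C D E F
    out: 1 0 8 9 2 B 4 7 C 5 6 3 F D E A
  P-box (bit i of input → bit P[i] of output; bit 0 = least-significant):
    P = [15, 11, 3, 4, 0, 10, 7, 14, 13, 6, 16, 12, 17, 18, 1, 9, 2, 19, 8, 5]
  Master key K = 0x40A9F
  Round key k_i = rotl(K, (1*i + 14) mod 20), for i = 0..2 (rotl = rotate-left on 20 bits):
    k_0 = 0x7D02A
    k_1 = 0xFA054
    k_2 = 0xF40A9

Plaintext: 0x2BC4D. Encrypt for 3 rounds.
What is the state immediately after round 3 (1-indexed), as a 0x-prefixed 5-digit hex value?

0x3C2DA

s_0 = plaintext = 0x2BC4D
s_1 = Round(s_0, k_0) = 0x06452
s_2 = Round(s_1, k_1) = 0xFE403
s_3 = Round(s_2, k_2) = 0x3C2DA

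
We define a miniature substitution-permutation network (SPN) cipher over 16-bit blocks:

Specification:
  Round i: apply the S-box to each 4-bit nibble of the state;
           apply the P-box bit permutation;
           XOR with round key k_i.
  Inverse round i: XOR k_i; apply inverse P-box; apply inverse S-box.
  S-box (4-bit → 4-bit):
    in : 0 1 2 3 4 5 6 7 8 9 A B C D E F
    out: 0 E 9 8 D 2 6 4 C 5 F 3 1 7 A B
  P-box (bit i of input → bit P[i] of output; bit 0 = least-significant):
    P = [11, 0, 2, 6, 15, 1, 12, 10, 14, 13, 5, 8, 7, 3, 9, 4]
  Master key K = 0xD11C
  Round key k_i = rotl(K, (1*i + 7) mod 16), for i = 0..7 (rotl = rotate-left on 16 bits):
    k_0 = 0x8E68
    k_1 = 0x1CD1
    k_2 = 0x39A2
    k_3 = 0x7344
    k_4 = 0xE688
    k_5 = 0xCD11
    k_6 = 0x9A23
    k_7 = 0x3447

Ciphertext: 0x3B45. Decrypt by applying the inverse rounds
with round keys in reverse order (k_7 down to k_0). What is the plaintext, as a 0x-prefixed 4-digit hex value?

0x2472

s_0 = ciphertext = 0x3B45
s_1 = InvRound(s_0, k_7) = 0x73EC
s_2 = InvRound(s_1, k_6) = 0xBFBA
s_3 = InvRound(s_2, k_5) = 0xDD65
s_4 = InvRound(s_3, k_4) = 0xD17A
s_5 = InvRound(s_4, k_3) = 0x16B7
s_6 = InvRound(s_5, k_2) = 0x8E3D
s_7 = InvRound(s_6, k_1) = 0xD798
s_8 = InvRound(s_7, k_0) = 0x2472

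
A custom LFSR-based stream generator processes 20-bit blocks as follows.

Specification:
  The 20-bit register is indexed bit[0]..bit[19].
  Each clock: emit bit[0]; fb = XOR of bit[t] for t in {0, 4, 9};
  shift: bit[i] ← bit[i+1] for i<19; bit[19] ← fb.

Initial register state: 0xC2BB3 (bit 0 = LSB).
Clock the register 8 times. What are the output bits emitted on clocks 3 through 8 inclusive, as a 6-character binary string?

reg_0 = 0xC2BB3
clock 1: out=1, reg = 0xE15D9
clock 2: out=1, reg = 0x70AEC
clock 3: out=0, reg = 0xB8576
clock 4: out=0, reg = 0xDC2BB
clock 5: out=1, reg = 0xEE15D
clock 6: out=1, reg = 0x770AE
clock 7: out=0, reg = 0x3B857
clock 8: out=1, reg = 0x1DC2B

001101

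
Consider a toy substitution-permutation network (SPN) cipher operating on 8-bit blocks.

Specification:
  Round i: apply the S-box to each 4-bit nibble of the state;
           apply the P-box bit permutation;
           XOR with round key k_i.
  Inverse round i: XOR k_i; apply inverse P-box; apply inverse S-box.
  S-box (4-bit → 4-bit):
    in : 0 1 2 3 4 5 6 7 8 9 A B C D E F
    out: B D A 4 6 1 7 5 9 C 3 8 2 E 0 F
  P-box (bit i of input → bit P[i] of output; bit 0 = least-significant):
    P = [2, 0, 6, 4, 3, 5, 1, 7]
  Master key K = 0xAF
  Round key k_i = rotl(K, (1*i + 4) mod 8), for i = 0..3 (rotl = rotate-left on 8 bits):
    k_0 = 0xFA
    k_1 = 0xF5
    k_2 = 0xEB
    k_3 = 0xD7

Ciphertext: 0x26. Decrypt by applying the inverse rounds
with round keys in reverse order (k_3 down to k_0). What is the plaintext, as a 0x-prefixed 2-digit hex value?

s_0 = ciphertext = 0x26
s_1 = InvRound(s_0, k_3) = 0x2D
s_2 = InvRound(s_1, k_2) = 0x97
s_3 = InvRound(s_2, k_1) = 0x43
s_4 = InvRound(s_3, k_0) = 0x02

0x02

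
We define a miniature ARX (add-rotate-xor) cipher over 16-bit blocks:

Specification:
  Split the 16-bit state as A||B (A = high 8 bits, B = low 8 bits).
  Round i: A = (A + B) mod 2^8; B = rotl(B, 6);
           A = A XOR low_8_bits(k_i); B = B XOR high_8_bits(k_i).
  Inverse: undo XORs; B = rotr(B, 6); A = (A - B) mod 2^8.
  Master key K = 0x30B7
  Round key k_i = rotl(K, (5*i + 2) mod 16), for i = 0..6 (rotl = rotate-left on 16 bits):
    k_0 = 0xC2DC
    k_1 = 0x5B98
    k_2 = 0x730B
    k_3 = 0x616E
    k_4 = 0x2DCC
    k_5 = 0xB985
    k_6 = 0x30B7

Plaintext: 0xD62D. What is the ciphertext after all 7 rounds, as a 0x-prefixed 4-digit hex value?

0x7B34

s_0 = plaintext = 0xD62D
s_1 = Round(s_0, k_0) = 0xDF89
s_2 = Round(s_1, k_1) = 0xF039
s_3 = Round(s_2, k_2) = 0x223D
s_4 = Round(s_3, k_3) = 0x312E
s_5 = Round(s_4, k_4) = 0x93A6
s_6 = Round(s_5, k_5) = 0xBC10
s_7 = Round(s_6, k_6) = 0x7B34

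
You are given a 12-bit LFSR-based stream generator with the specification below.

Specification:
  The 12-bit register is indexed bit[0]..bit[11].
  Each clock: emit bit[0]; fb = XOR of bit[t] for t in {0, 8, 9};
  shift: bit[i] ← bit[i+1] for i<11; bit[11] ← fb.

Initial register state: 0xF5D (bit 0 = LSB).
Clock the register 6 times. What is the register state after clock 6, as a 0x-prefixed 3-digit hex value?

reg_0 = 0xF5D
clock 1: out=1, reg = 0xFAE
clock 2: out=0, reg = 0x7D7
clock 3: out=1, reg = 0xBEB
clock 4: out=1, reg = 0xDF5
clock 5: out=1, reg = 0x6FA
clock 6: out=0, reg = 0xB7D

0xB7D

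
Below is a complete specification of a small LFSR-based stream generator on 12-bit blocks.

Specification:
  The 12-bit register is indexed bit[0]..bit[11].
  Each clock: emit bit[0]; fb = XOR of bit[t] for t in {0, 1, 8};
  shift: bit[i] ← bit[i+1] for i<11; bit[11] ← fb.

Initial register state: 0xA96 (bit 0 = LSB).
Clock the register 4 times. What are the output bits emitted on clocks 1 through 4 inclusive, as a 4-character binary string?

0110

reg_0 = 0xA96
clock 1: out=0, reg = 0xD4B
clock 2: out=1, reg = 0xEA5
clock 3: out=1, reg = 0xF52
clock 4: out=0, reg = 0x7A9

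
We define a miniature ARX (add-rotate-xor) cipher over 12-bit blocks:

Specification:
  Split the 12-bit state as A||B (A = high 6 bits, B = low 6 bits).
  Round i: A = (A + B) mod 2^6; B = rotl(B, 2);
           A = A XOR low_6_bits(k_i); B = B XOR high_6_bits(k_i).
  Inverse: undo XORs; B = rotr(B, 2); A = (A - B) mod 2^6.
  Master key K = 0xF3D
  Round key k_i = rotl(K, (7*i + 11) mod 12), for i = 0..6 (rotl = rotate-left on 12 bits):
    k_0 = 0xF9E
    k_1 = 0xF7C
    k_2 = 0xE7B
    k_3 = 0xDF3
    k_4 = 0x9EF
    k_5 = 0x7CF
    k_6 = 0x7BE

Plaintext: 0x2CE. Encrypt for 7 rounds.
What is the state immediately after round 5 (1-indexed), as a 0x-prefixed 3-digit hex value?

0x5C3

s_0 = plaintext = 0x2CE
s_1 = Round(s_0, k_0) = 0x1C6
s_2 = Round(s_1, k_1) = 0xC65
s_3 = Round(s_2, k_2) = 0xB6F
s_4 = Round(s_3, k_3) = 0xBC9
s_5 = Round(s_4, k_4) = 0x5C3
s_6 = Round(s_5, k_5) = 0x553
s_7 = Round(s_6, k_6) = 0x593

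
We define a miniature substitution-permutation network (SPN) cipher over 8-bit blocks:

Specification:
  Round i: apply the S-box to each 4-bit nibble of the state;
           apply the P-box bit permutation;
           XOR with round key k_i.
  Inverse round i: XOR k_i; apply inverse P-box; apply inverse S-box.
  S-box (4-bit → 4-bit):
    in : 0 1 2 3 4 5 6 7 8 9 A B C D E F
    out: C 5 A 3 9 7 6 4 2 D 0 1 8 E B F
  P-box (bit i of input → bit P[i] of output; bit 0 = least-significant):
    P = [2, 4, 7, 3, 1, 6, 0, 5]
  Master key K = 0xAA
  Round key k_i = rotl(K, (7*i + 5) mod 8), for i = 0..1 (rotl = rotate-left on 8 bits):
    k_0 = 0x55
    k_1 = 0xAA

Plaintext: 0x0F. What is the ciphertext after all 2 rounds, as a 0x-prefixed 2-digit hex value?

s_0 = plaintext = 0x0F
s_1 = Round(s_0, k_0) = 0xE8
s_2 = Round(s_1, k_1) = 0xD8

0xD8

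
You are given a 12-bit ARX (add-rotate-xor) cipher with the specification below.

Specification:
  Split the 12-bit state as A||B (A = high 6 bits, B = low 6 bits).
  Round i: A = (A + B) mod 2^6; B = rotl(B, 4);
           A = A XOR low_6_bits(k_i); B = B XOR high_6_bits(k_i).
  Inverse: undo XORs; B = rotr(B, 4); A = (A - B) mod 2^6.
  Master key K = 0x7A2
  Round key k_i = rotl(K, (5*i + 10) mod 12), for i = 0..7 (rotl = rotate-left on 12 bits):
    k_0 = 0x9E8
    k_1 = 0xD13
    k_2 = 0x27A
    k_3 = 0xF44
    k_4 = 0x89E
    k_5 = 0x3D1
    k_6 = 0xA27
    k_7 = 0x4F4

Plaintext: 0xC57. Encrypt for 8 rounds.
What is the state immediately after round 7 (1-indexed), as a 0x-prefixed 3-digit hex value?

0x3BF

s_0 = plaintext = 0xC57
s_1 = Round(s_0, k_0) = 0x812
s_2 = Round(s_1, k_1) = 0x850
s_3 = Round(s_2, k_2) = 0x2CD
s_4 = Round(s_3, k_3) = 0x72E
s_5 = Round(s_4, k_4) = 0x509
s_6 = Round(s_5, k_5) = 0x31D
s_7 = Round(s_6, k_6) = 0x3BF
s_8 = Round(s_7, k_7) = 0xE6C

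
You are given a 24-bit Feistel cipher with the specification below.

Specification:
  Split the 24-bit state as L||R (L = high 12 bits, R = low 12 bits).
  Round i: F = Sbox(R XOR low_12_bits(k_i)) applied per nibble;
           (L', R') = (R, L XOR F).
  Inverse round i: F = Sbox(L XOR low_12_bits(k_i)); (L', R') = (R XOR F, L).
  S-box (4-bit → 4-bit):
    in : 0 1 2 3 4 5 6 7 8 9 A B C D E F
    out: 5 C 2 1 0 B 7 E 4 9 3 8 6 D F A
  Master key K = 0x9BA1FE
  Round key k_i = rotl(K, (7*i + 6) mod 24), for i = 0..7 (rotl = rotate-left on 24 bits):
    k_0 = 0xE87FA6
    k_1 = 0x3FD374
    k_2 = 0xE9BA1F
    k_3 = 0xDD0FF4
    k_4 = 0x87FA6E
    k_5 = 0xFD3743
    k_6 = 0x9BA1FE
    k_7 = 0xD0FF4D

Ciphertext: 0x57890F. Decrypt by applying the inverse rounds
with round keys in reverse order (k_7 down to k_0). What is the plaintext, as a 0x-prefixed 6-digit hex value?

s_0 = ciphertext = 0x57890F
s_1 = InvRound(s_0, k_7) = 0xA14578
s_2 = InvRound(s_1, k_6) = 0xD8BA14
s_3 = InvRound(s_2, k_5) = 0x970D8B
s_4 = InvRound(s_3, k_4) = 0xC44970
s_5 = InvRound(s_4, k_3) = 0x8F5C44
s_6 = InvRound(s_5, k_2) = 0xEB78F5
s_7 = InvRound(s_6, k_1) = 0x594EB7
s_8 = InvRound(s_7, k_0) = 0xDA5594

0xDA5594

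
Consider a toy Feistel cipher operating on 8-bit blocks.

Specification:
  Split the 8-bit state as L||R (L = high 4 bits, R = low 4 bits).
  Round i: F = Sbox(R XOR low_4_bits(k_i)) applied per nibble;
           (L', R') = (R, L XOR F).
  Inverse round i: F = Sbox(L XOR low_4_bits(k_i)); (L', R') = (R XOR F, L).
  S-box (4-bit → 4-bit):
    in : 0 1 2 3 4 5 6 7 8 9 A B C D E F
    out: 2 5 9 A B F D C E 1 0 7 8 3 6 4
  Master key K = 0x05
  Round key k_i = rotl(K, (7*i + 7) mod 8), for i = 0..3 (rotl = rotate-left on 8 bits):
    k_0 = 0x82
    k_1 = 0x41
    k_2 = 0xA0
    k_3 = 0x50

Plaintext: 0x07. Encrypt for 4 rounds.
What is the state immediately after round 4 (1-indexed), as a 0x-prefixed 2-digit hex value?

s_0 = plaintext = 0x07
s_1 = Round(s_0, k_0) = 0x7F
s_2 = Round(s_1, k_1) = 0xF1
s_3 = Round(s_2, k_2) = 0x1A
s_4 = Round(s_3, k_3) = 0xA1

0xA1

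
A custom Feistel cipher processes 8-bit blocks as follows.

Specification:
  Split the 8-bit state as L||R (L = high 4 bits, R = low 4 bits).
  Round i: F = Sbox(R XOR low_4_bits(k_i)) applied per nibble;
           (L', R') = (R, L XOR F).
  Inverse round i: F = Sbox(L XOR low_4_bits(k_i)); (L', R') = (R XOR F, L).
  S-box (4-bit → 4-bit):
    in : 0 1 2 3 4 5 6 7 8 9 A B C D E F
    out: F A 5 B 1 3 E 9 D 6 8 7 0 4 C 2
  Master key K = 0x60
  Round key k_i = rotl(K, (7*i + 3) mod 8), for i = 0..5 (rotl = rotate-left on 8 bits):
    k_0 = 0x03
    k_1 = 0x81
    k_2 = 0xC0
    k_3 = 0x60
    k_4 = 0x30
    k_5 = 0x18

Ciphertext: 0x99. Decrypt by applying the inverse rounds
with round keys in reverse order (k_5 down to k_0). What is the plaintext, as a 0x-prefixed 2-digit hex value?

s_0 = ciphertext = 0x99
s_1 = InvRound(s_0, k_5) = 0x39
s_2 = InvRound(s_1, k_4) = 0x23
s_3 = InvRound(s_2, k_3) = 0x62
s_4 = InvRound(s_3, k_2) = 0xC6
s_5 = InvRound(s_4, k_1) = 0x2C
s_6 = InvRound(s_5, k_0) = 0x62

0x62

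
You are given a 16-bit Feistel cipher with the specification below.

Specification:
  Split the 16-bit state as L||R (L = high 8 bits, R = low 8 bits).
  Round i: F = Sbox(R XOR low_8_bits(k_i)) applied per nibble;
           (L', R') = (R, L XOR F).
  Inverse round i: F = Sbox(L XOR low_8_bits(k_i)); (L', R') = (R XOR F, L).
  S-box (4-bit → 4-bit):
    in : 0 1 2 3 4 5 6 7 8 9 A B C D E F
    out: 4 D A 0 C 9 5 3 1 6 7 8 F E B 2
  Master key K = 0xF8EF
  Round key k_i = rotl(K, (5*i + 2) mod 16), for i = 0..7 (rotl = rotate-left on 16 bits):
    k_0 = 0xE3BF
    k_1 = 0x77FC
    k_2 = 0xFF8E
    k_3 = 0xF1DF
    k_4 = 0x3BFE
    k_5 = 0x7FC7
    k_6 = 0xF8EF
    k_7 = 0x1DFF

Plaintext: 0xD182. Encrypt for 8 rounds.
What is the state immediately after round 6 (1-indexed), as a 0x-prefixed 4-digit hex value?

0x1BFF

s_0 = plaintext = 0xD182
s_1 = Round(s_0, k_0) = 0x82DF
s_2 = Round(s_1, k_1) = 0xDF22
s_3 = Round(s_2, k_2) = 0x22A0
s_4 = Round(s_3, k_3) = 0xA010
s_5 = Round(s_4, k_4) = 0x101B
s_6 = Round(s_5, k_5) = 0x1BFF
s_7 = Round(s_6, k_6) = 0xFFCF
s_8 = Round(s_7, k_7) = 0xCFFB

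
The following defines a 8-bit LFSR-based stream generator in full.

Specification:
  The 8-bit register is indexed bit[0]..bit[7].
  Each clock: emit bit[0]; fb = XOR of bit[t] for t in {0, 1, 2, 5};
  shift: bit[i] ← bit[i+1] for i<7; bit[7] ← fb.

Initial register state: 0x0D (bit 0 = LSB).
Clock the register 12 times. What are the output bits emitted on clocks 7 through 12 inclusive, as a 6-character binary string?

reg_0 = 0x0D
clock 1: out=1, reg = 0x06
clock 2: out=0, reg = 0x03
clock 3: out=1, reg = 0x01
clock 4: out=1, reg = 0x80
clock 5: out=0, reg = 0x40
clock 6: out=0, reg = 0x20
clock 7: out=0, reg = 0x90
clock 8: out=0, reg = 0x48
clock 9: out=0, reg = 0x24
clock 10: out=0, reg = 0x12
clock 11: out=0, reg = 0x89
clock 12: out=1, reg = 0xC4

000001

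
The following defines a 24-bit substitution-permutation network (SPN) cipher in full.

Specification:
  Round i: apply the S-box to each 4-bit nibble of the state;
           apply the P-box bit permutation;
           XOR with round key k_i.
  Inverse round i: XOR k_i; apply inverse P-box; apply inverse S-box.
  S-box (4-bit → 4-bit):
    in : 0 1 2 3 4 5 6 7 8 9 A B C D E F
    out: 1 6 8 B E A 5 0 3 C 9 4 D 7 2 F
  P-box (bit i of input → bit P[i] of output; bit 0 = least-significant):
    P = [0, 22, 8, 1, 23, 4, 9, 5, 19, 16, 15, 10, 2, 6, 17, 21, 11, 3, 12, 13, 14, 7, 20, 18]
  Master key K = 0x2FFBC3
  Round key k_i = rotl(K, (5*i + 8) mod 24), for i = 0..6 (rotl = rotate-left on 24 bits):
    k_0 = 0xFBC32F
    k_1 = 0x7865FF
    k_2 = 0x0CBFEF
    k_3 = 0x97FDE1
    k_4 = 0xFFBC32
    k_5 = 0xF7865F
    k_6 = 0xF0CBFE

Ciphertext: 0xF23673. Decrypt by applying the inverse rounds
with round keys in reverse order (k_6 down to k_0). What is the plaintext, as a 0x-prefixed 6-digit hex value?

s_0 = ciphertext = 0xF23673
s_1 = InvRound(s_0, k_6) = 0x8F6976
s_2 = InvRound(s_1, k_5) = 0x632C9D
s_3 = InvRound(s_2, k_4) = 0x4106AA
s_4 = InvRound(s_3, k_3) = 0xCF1B6F
s_5 = InvRound(s_4, k_2) = 0xE2B40E
s_6 = InvRound(s_5, k_1) = 0xDB1636
s_7 = InvRound(s_6, k_0) = 0x0129E6

0x0129E6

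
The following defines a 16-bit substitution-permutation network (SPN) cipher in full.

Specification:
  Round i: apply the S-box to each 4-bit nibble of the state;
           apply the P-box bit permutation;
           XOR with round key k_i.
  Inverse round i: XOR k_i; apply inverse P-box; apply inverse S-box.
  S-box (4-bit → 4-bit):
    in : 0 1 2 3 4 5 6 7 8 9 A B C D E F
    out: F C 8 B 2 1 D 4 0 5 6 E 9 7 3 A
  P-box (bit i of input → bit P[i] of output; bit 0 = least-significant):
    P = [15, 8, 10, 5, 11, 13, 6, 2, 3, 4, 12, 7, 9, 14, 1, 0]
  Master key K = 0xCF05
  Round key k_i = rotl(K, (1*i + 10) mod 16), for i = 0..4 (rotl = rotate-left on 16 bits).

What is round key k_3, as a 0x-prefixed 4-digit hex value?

K = 0xCF05
k_0 = rotl(K, (1*0+10) mod 16) = rotl(K, 10) = 0x173C
k_1 = rotl(K, (1*1+10) mod 16) = rotl(K, 11) = 0x2E78
k_2 = rotl(K, (1*2+10) mod 16) = rotl(K, 12) = 0x5CF0
k_3 = rotl(K, (1*3+10) mod 16) = rotl(K, 13) = 0xB9E0

0xB9E0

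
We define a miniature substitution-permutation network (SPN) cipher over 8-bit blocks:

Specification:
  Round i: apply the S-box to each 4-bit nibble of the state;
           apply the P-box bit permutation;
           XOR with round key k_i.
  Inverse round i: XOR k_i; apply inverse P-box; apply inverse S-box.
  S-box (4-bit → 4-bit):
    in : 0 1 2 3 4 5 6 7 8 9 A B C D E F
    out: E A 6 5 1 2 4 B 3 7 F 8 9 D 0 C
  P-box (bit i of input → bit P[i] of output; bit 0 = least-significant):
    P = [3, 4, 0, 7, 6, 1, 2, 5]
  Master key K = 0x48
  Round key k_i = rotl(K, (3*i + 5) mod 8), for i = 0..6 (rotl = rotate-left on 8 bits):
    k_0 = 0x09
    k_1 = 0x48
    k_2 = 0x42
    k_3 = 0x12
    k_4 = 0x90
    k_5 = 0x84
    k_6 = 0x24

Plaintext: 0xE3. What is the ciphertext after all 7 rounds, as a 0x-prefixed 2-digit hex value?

s_0 = plaintext = 0xE3
s_1 = Round(s_0, k_0) = 0x00
s_2 = Round(s_1, k_1) = 0xFF
s_3 = Round(s_2, k_2) = 0xE7
s_4 = Round(s_3, k_3) = 0x8A
s_5 = Round(s_4, k_4) = 0x4B
s_6 = Round(s_5, k_5) = 0x44
s_7 = Round(s_6, k_6) = 0x6C

0x6C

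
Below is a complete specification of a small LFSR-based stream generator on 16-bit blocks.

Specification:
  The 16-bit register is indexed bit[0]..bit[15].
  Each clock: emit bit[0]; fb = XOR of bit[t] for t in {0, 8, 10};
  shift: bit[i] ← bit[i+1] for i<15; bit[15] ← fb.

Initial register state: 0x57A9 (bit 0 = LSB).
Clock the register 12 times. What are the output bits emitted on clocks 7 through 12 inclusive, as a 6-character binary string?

reg_0 = 0x57A9
clock 1: out=1, reg = 0xABD4
clock 2: out=0, reg = 0xD5EA
clock 3: out=0, reg = 0x6AF5
clock 4: out=1, reg = 0xB57A
clock 5: out=0, reg = 0x5ABD
clock 6: out=1, reg = 0xAD5E
clock 7: out=0, reg = 0x56AF
clock 8: out=1, reg = 0x2B57
clock 9: out=1, reg = 0x15AB
clock 10: out=1, reg = 0x8AD5
clock 11: out=1, reg = 0xC56A
clock 12: out=0, reg = 0x62B5

011110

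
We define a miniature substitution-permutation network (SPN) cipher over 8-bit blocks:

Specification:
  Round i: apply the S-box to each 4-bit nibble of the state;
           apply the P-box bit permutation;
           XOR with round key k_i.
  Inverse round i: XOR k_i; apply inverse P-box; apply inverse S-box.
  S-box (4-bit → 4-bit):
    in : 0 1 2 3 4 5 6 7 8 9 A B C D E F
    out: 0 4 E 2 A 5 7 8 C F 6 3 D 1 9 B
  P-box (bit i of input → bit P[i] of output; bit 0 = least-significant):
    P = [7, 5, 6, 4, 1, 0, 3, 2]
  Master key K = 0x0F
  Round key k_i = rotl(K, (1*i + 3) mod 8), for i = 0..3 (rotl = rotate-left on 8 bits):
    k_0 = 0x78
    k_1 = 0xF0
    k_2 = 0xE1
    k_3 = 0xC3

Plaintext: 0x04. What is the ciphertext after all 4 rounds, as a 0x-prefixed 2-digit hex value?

0x9E

s_0 = plaintext = 0x04
s_1 = Round(s_0, k_0) = 0x48
s_2 = Round(s_1, k_1) = 0xA5
s_3 = Round(s_2, k_2) = 0x28
s_4 = Round(s_3, k_3) = 0x9E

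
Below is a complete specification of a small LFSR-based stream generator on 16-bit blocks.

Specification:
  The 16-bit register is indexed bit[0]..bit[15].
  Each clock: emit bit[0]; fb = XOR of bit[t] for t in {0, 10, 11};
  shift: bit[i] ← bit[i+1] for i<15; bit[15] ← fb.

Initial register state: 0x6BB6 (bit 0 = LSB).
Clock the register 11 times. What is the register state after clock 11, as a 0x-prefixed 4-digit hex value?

0x782D

reg_0 = 0x6BB6
clock 1: out=0, reg = 0xB5DB
clock 2: out=1, reg = 0x5AED
clock 3: out=1, reg = 0x2D76
clock 4: out=0, reg = 0x16BB
clock 5: out=1, reg = 0x0B5D
clock 6: out=1, reg = 0x05AE
clock 7: out=0, reg = 0x82D7
clock 8: out=1, reg = 0xC16B
clock 9: out=1, reg = 0xE0B5
clock 10: out=1, reg = 0xF05A
clock 11: out=0, reg = 0x782D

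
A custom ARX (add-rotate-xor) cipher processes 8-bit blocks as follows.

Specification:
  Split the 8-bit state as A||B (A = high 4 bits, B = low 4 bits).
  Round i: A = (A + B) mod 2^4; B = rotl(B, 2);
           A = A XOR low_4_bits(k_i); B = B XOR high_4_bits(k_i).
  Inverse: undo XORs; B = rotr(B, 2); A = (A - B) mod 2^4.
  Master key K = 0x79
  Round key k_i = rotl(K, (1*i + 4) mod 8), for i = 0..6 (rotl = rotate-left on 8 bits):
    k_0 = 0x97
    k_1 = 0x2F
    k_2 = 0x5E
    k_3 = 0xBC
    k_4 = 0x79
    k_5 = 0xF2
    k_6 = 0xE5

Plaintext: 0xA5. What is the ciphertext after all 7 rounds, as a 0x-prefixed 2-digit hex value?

s_0 = plaintext = 0xA5
s_1 = Round(s_0, k_0) = 0x8C
s_2 = Round(s_1, k_1) = 0xB1
s_3 = Round(s_2, k_2) = 0x21
s_4 = Round(s_3, k_3) = 0xFF
s_5 = Round(s_4, k_4) = 0x78
s_6 = Round(s_5, k_5) = 0xDD
s_7 = Round(s_6, k_6) = 0xF9

0xF9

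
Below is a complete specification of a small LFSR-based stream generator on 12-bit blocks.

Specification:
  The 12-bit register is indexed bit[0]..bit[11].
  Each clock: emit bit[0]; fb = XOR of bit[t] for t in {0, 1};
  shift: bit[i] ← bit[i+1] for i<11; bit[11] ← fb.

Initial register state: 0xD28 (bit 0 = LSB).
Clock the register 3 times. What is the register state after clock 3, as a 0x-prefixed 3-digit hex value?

reg_0 = 0xD28
clock 1: out=0, reg = 0x694
clock 2: out=0, reg = 0x34A
clock 3: out=0, reg = 0x9A5

0x9A5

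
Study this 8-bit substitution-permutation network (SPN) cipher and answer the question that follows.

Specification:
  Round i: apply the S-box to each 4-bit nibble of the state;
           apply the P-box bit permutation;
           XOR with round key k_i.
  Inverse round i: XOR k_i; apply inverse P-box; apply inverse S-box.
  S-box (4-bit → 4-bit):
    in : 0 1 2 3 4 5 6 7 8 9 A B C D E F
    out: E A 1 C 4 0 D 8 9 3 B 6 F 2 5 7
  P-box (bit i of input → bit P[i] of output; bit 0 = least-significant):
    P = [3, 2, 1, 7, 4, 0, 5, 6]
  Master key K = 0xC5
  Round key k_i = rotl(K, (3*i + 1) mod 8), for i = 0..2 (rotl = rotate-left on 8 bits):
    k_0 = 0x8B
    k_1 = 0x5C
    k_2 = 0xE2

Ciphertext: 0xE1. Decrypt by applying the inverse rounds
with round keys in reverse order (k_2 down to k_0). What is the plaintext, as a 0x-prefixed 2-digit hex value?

0xA3

s_0 = ciphertext = 0xE1
s_1 = InvRound(s_0, k_2) = 0xD4
s_2 = InvRound(s_1, k_1) = 0x58
s_3 = InvRound(s_2, k_0) = 0xA3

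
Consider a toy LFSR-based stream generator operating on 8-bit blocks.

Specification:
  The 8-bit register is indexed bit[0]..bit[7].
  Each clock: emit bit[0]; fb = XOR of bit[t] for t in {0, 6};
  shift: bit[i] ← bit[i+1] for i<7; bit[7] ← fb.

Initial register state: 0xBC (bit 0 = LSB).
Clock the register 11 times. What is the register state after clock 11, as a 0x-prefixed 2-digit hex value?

0xC4

reg_0 = 0xBC
clock 1: out=0, reg = 0x5E
clock 2: out=0, reg = 0xAF
clock 3: out=1, reg = 0xD7
clock 4: out=1, reg = 0x6B
clock 5: out=1, reg = 0x35
clock 6: out=1, reg = 0x9A
clock 7: out=0, reg = 0x4D
clock 8: out=1, reg = 0x26
clock 9: out=0, reg = 0x13
clock 10: out=1, reg = 0x89
clock 11: out=1, reg = 0xC4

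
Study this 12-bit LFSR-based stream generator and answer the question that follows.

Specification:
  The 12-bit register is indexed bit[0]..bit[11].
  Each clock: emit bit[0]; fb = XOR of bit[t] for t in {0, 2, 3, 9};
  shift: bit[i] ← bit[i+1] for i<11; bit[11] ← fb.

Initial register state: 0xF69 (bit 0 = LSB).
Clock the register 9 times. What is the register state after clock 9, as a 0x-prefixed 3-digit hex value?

0xE8F

reg_0 = 0xF69
clock 1: out=1, reg = 0xFB4
clock 2: out=0, reg = 0x7DA
clock 3: out=0, reg = 0x3ED
clock 4: out=1, reg = 0x1F6
clock 5: out=0, reg = 0x8FB
clock 6: out=1, reg = 0x47D
clock 7: out=1, reg = 0xA3E
clock 8: out=0, reg = 0xD1F
clock 9: out=1, reg = 0xE8F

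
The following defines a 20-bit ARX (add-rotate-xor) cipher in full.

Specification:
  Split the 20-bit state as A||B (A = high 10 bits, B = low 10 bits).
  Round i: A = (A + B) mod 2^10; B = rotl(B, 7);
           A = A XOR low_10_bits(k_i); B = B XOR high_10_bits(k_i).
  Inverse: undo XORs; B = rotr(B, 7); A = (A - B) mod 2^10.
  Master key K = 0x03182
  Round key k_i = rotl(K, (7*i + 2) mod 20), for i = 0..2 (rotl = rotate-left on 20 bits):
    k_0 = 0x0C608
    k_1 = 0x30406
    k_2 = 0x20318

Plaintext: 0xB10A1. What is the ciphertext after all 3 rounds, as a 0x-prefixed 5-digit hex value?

0xDC64A

s_0 = plaintext = 0xB10A1
s_1 = Round(s_0, k_0) = 0x5B4A5
s_2 = Round(s_1, k_1) = 0x85255
s_3 = Round(s_2, k_2) = 0xDC64A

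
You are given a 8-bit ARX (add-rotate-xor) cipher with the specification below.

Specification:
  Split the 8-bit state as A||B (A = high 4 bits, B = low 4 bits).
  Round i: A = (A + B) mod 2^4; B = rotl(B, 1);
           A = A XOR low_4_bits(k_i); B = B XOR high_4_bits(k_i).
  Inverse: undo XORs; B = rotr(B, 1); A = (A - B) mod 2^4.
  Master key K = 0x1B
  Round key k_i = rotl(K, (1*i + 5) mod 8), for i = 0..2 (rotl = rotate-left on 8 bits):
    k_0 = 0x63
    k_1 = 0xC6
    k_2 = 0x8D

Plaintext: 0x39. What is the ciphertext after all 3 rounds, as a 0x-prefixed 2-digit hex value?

s_0 = plaintext = 0x39
s_1 = Round(s_0, k_0) = 0xF5
s_2 = Round(s_1, k_1) = 0x26
s_3 = Round(s_2, k_2) = 0x54

0x54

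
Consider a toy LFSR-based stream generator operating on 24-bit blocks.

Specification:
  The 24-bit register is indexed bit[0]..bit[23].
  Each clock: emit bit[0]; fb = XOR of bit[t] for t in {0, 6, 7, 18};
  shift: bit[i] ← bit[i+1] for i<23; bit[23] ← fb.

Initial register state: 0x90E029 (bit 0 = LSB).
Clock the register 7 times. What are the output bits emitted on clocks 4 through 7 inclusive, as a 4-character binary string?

reg_0 = 0x90E029
clock 1: out=1, reg = 0xC87014
clock 2: out=0, reg = 0x64380A
clock 3: out=0, reg = 0xB21C05
clock 4: out=1, reg = 0xD90E02
clock 5: out=0, reg = 0x6C8701
clock 6: out=1, reg = 0x364380
clock 7: out=0, reg = 0x1B21C0

1010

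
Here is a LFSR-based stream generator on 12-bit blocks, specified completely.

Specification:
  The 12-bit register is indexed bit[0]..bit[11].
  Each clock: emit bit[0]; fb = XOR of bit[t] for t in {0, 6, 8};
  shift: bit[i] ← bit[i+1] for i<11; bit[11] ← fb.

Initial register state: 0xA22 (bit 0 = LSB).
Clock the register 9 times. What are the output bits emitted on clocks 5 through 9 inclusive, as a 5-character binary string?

reg_0 = 0xA22
clock 1: out=0, reg = 0x511
clock 2: out=1, reg = 0x288
clock 3: out=0, reg = 0x144
clock 4: out=0, reg = 0x0A2
clock 5: out=0, reg = 0x051
clock 6: out=1, reg = 0x028
clock 7: out=0, reg = 0x014
clock 8: out=0, reg = 0x00A
clock 9: out=0, reg = 0x005

01000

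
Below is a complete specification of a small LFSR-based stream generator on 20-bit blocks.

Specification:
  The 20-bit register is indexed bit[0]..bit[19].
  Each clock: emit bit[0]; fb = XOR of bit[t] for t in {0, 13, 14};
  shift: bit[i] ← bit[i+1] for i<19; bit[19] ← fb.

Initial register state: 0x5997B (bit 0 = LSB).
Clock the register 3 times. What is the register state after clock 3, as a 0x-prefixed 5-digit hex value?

reg_0 = 0x5997B
clock 1: out=1, reg = 0xACCBD
clock 2: out=1, reg = 0x5665E
clock 3: out=0, reg = 0x2B32F

0x2B32F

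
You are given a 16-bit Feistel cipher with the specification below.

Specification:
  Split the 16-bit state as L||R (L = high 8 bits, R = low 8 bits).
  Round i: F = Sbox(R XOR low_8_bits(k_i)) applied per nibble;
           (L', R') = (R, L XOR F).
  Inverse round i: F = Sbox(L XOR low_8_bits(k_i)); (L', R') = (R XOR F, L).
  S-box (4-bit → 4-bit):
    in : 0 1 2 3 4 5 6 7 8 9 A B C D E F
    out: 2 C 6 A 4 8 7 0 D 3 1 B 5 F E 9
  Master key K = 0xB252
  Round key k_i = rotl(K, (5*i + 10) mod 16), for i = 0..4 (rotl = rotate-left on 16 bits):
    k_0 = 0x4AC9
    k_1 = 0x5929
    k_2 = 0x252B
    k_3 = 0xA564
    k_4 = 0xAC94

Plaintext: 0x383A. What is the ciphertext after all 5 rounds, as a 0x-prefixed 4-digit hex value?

s_0 = plaintext = 0x383A
s_1 = Round(s_0, k_0) = 0x3AA2
s_2 = Round(s_1, k_1) = 0xA2E1
s_3 = Round(s_2, k_2) = 0xE1F3
s_4 = Round(s_3, k_3) = 0xF3D1
s_5 = Round(s_4, k_4) = 0xD1BB

0xD1BB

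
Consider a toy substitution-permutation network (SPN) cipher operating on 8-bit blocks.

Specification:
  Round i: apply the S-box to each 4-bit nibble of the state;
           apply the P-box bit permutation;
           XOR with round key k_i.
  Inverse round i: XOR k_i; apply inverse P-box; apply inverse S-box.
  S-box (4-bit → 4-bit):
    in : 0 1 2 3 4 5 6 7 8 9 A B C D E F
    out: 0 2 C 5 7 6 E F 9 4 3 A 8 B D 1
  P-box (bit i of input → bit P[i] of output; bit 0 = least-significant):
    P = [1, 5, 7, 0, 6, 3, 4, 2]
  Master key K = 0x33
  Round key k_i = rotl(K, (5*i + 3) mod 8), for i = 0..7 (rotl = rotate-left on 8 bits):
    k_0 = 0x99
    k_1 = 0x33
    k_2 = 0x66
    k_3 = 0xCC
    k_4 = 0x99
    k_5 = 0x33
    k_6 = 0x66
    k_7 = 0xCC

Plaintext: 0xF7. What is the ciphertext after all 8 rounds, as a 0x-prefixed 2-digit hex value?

s_0 = plaintext = 0xF7
s_1 = Round(s_0, k_0) = 0x7A
s_2 = Round(s_1, k_1) = 0x4D
s_3 = Round(s_2, k_2) = 0x1D
s_4 = Round(s_3, k_3) = 0xE7
s_5 = Round(s_4, k_4) = 0x6E
s_6 = Round(s_5, k_5) = 0xAC
s_7 = Round(s_6, k_6) = 0x2F
s_8 = Round(s_7, k_7) = 0xDA

0xDA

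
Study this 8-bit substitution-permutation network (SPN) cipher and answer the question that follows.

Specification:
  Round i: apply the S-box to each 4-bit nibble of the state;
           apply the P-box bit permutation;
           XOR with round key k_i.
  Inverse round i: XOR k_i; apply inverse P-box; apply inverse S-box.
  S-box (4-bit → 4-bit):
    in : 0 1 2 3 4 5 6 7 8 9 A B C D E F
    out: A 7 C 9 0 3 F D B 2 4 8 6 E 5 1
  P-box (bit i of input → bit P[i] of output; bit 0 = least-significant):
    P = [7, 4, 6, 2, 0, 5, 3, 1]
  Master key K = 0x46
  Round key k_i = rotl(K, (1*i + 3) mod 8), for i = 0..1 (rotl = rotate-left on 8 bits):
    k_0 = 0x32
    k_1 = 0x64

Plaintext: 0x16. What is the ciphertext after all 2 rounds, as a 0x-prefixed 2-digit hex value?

0xCC

s_0 = plaintext = 0x16
s_1 = Round(s_0, k_0) = 0xCF
s_2 = Round(s_1, k_1) = 0xCC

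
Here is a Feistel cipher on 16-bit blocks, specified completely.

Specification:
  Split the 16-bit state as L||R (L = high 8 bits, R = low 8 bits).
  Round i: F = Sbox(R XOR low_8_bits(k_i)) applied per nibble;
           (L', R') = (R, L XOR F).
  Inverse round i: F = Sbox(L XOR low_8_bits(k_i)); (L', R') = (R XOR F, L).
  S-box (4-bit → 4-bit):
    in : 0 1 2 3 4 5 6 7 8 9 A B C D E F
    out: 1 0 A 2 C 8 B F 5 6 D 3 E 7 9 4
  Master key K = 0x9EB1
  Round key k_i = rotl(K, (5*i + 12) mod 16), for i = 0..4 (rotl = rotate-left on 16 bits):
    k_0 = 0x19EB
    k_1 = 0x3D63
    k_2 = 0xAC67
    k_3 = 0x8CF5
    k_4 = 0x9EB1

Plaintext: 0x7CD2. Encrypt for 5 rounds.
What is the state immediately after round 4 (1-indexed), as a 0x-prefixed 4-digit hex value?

0x3813

s_0 = plaintext = 0x7CD2
s_1 = Round(s_0, k_0) = 0xD25A
s_2 = Round(s_1, k_1) = 0x5AF4
s_3 = Round(s_2, k_2) = 0xF438
s_4 = Round(s_3, k_3) = 0x3813
s_5 = Round(s_4, k_4) = 0x13E2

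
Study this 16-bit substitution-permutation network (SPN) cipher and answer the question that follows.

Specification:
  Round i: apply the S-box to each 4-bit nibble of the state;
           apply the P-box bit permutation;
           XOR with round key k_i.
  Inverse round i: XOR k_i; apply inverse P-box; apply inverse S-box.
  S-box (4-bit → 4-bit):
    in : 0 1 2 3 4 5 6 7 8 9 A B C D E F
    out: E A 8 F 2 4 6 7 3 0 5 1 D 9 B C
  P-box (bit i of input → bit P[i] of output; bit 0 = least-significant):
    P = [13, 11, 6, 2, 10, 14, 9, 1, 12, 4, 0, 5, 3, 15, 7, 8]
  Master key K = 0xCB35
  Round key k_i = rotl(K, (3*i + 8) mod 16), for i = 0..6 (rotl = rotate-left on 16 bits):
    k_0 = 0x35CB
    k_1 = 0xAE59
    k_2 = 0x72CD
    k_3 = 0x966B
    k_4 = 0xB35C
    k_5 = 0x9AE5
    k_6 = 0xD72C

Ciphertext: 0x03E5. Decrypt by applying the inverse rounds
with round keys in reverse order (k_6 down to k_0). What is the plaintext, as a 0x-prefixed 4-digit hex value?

0x49C3

s_0 = ciphertext = 0x03E5
s_1 = InvRound(s_0, k_6) = 0x7A85
s_2 = InvRound(s_1, k_5) = 0x424A
s_3 = InvRound(s_2, k_4) = 0x181D
s_4 = InvRound(s_3, k_3) = 0x41C0
s_5 = InvRound(s_4, k_2) = 0xDA5D
s_6 = InvRound(s_5, k_1) = 0x9B8D
s_7 = InvRound(s_6, k_0) = 0x49C3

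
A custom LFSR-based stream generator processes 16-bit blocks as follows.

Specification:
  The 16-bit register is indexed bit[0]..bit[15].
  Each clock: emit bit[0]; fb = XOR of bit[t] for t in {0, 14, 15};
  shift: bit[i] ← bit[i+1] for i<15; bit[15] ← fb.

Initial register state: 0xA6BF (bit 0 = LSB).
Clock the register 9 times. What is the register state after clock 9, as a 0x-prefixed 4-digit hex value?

reg_0 = 0xA6BF
clock 1: out=1, reg = 0x535F
clock 2: out=1, reg = 0x29AF
clock 3: out=1, reg = 0x94D7
clock 4: out=1, reg = 0x4A6B
clock 5: out=1, reg = 0x2535
clock 6: out=1, reg = 0x929A
clock 7: out=0, reg = 0xC94D
clock 8: out=1, reg = 0xE4A6
clock 9: out=0, reg = 0x7253

0x7253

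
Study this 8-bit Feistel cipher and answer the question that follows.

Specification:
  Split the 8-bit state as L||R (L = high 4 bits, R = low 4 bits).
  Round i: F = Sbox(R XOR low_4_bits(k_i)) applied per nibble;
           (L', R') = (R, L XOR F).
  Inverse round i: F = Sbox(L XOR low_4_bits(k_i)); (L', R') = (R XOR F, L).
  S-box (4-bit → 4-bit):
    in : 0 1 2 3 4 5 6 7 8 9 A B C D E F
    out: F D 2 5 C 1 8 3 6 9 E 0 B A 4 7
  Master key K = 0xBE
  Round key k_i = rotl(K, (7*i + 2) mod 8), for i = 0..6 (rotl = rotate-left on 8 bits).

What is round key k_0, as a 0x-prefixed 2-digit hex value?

K = 0xBE
k_0 = rotl(K, (7*0+2) mod 8) = rotl(K, 2) = 0xFA

0xFA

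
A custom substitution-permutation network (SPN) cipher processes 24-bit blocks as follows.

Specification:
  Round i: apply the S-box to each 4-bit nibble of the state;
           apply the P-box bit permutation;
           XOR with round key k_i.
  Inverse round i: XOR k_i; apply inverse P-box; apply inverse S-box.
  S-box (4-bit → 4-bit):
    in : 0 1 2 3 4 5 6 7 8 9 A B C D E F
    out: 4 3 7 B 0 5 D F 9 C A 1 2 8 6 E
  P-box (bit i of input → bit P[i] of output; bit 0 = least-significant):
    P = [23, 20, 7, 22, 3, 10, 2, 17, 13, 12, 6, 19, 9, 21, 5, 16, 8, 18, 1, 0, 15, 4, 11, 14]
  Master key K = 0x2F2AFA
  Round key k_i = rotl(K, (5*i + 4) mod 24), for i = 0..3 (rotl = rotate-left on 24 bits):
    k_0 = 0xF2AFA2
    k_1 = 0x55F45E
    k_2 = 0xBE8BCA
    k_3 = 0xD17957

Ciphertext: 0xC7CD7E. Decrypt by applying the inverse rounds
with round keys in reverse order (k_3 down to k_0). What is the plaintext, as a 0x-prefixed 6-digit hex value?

s_0 = ciphertext = 0xC7CD7E
s_1 = InvRound(s_0, k_3) = 0xBA013C
s_2 = InvRound(s_1, k_2) = 0x2E5000
s_3 = InvRound(s_2, k_1) = 0x10A67A
s_4 = InvRound(s_3, k_0) = 0xEBC086

0xEBC086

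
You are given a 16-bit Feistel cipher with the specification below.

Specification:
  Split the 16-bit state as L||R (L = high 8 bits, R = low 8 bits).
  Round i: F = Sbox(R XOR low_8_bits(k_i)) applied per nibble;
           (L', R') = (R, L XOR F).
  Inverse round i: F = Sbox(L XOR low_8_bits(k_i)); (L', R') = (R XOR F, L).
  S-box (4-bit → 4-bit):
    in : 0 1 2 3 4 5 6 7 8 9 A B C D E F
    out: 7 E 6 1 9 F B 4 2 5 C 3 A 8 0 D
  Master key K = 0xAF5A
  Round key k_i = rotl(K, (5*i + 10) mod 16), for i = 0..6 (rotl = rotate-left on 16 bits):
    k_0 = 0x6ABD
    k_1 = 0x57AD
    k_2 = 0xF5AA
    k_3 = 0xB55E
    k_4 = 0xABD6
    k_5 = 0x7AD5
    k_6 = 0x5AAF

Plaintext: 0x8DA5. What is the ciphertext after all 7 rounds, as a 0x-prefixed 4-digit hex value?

0xA5AC

s_0 = plaintext = 0x8DA5
s_1 = Round(s_0, k_0) = 0xA56F
s_2 = Round(s_1, k_1) = 0x6F03
s_3 = Round(s_2, k_2) = 0x03AA
s_4 = Round(s_3, k_3) = 0xAADA
s_5 = Round(s_4, k_4) = 0xDAD0
s_6 = Round(s_5, k_5) = 0xD0A5
s_7 = Round(s_6, k_6) = 0xA5AC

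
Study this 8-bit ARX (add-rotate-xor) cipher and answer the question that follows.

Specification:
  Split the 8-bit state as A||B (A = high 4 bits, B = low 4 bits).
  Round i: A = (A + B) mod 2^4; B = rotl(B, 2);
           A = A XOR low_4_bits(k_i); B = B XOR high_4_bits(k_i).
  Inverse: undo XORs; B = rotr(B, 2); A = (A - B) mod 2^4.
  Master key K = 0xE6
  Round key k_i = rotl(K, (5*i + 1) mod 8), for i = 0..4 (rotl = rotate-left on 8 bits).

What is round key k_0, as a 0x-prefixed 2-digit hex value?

0xCD

K = 0xE6
k_0 = rotl(K, (5*0+1) mod 8) = rotl(K, 1) = 0xCD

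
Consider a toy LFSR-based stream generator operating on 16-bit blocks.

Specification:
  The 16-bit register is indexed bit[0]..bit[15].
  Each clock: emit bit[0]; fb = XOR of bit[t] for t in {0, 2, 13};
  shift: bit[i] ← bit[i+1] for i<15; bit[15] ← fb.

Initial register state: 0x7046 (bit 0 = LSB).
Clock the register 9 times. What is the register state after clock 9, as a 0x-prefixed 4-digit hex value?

reg_0 = 0x7046
clock 1: out=0, reg = 0x3823
clock 2: out=1, reg = 0x1C11
clock 3: out=1, reg = 0x8E08
clock 4: out=0, reg = 0x4704
clock 5: out=0, reg = 0xA382
clock 6: out=0, reg = 0xD1C1
clock 7: out=1, reg = 0xE8E0
clock 8: out=0, reg = 0xF470
clock 9: out=0, reg = 0xFA38

0xFA38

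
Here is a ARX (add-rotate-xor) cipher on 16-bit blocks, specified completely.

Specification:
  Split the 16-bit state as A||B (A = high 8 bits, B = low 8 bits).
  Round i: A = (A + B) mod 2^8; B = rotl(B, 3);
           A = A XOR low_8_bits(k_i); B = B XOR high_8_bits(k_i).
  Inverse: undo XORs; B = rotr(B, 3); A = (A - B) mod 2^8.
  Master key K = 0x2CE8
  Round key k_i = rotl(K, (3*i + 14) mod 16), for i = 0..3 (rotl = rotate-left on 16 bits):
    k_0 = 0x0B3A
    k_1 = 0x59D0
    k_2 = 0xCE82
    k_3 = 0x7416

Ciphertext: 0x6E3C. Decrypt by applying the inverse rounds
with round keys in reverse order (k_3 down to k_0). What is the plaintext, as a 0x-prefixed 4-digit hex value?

0xE4E7

s_0 = ciphertext = 0x6E3C
s_1 = InvRound(s_0, k_3) = 0x6F09
s_2 = InvRound(s_1, k_2) = 0xF5F8
s_3 = InvRound(s_2, k_1) = 0xF134
s_4 = InvRound(s_3, k_0) = 0xE4E7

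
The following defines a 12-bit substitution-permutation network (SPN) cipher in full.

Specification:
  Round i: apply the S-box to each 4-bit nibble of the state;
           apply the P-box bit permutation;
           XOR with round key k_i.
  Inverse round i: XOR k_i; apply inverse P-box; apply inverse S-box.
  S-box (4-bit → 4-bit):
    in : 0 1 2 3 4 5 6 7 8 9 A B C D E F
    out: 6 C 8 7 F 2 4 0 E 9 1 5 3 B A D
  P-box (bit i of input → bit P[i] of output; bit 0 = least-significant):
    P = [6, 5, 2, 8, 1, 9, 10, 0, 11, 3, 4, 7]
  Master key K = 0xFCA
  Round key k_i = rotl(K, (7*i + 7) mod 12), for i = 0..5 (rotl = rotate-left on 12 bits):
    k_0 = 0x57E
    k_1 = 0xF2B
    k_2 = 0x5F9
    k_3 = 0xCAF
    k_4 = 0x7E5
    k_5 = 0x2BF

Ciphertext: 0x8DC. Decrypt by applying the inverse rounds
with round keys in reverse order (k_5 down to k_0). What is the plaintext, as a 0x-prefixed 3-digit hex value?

s_0 = ciphertext = 0x8DC
s_1 = InvRound(s_0, k_5) = 0xADC
s_2 = InvRound(s_1, k_4) = 0x31E
s_3 = InvRound(s_2, k_3) = 0xF8E
s_4 = InvRound(s_3, k_2) = 0xBD3
s_5 = InvRound(s_4, k_1) = 0x86C
s_6 = InvRound(s_5, k_0) = 0xBB2

0xBB2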